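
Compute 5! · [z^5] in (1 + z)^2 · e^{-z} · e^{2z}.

31

The EGF product rule gives c_5 = Σ_{k_1+k_2+k_3=5} C(5; k_1,k_2,k_3) · ∏ g_i(k_i), where (1+z)^2 gives the falling factorial (2)_k; e^{-z} gives (-1)^k; e^{2z} gives (2)^k.
g_1(k) for k = 0…5: 1, 2, 2, 0, 0, 0.
g_2(k) for k = 0…5: 1, -1, 1, -1, 1, -1.
g_3(k) for k = 0…5: 1, 2, 4, 8, 16, 32.
First combine the last two factors: h(k) = Σ_j C(k,j)·g_2(j)·g_3(k−j) for k = 0…5: 1, 1, 1, 1, 1, 1.
c_5 = Σ_k C(5,k)·g_1(k)·h(5−k) = 1·1·1 + 5·2·1 + 10·2·1 = 1 + 10 + 20 = 31.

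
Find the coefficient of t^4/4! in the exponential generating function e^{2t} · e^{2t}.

The EGF product rule gives c_4 = Σ_{k_1+k_2=4} C(4; k_1,k_2) · ∏ g_i(k_i), where e^{2t} gives (2)^k; e^{2t} gives (2)^k.
g_1(k) for k = 0…4: 1, 2, 4, 8, 16.
g_2(k) for k = 0…4: 1, 2, 4, 8, 16.
c_4 = Σ_k C(4,k)·g_1(k)·g_2(4−k) = 1·1·16 + 4·2·8 + 6·4·4 + 4·8·2 + 1·16·1 = 16 + 64 + 96 + 64 + 16 = 256.

256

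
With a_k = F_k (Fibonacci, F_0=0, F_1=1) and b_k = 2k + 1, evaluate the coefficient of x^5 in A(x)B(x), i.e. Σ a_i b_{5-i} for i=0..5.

Write out a_i and b_{5-i} for i = 0,…,5 and sum the products.
Σ = 0·11 + 1·9 + 1·7 + 2·5 + 3·3 + 5·1 = 40.

40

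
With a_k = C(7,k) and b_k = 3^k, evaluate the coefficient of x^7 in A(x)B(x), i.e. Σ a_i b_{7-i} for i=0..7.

This is [x^7] in the product of the two ordinary generating functions.
Σ = 1·2187 + 7·729 + 21·243 + 35·81 + 35·27 + 21·9 + 7·3 + 1·1 = 16384.

16384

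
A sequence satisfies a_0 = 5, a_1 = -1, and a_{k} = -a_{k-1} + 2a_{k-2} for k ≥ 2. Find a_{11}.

-4093

The ordinary generating function has denominator 1 + z - 2z^2.
Iterating the recurrence: a_0,…,a_{11} = 5, -1, 11, -13, 35, -61, 131, -253, 515, -1021, 2051, -4093.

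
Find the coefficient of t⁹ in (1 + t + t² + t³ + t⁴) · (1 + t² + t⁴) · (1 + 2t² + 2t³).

(1 + t + t² + t³ + t⁴) has coefficients 1,1,1,1,1 for degrees 0…4.
(1 + t² + t⁴) has coefficients 1,0,1,0,1,0,0,0,0,0 for degrees 0…9.
Finally multiplying by (1 + 2t² + 2t³), the product of all factors after the first has coefficients 1,0,3,2,3,2,2,2,0,0 for degrees 0…9.
[t⁹] = 1·0 + 1·0 + 1·2 + 1·2 + 1·2 = 6.

6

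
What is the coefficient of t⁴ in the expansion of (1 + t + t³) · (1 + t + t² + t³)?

(1 + t + t³) has coefficients 1,1,0,1 for degrees 0…3.
(1 + t + t² + t³) has coefficients 1,1,1,1,0 for degrees 0…4.
[t⁴] = 1·0 + 1·1 + 1·1 = 2.

2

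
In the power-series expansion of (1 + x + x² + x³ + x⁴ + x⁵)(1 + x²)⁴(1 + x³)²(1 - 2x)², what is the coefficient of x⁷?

(1 + x + x² + x³ + x⁴ + x⁵) has coefficients 1,1,1,1,1,1 for degrees 0…5.
(1 + x²)⁴ has coefficients 1,0,4,0,6,0,4,0 for degrees 0…7.
Multiplying by (1 + x³)² gives running coefficients 1,0,4,2,6,8,5,12 for degrees 0…7.
Finally multiplying by (1 - 2x)², the product of all factors after the first has coefficients 1,-4,8,-14,14,-8,-3,24 for degrees 0…7.
[x⁷] = 1·24 + 1·(-3) + 1·(-8) + 1·14 + 1·(-14) + 1·8 = 21.

21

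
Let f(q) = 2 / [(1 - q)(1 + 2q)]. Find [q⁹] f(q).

The denominator gives the recurrence a_n = −a_(n−1) + 2a_(n−2) for n ≥ 2; the numerator fixes a_0 = 2, a_1 = -2.
Iterating: 2, -2, 6, -10, 22, -42, 86, -170, 342, -682, so a_9 = -682.

-682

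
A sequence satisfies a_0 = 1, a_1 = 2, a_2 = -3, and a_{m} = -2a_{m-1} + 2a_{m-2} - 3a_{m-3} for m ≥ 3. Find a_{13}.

The ordinary generating function has denominator 1 + 2x - 2x^2 + 3x^3.
Iterating the recurrence: a_0,…,a_{13} = 1, 2, -3, 7, -26, 75, -223, 674, -2019, 6055, -18170, 54507, -163519, 490562.

490562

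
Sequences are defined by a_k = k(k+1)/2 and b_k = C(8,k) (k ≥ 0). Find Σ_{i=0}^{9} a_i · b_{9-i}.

This is [x^9] in the product of the two ordinary generating functions.
Σ = 0·0 + 1·1 + 3·8 + 6·28 + 10·56 + 15·70 + 21·56 + 28·28 + 36·8 + 45·1 = 4096.

4096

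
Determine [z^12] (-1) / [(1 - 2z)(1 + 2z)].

Partial fractions give a closed form: a_n = (-1/2)·2^n + (-1/2)·(-2)^n.
At n = 12: a_12 = -4096.

-4096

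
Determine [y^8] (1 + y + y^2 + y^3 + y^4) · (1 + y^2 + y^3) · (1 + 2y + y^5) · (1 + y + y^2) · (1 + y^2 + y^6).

52

(1 + y + y^2 + y^3 + y^4) has coefficients 1,1,1,1,1 for degrees 0…4.
(1 + y^2 + y^3) has coefficients 1,0,1,1,0,0,0,0,0 for degrees 0…8.
Multiplying by (1 + 2y + y^5) gives running coefficients 1,2,1,3,2,1,0,1,1 for degrees 0…8.
Multiplying by (1 + y + y^2) gives running coefficients 1,3,4,6,6,6,3,2,2 for degrees 0…8.
Finally multiplying by (1 + y^2 + y^6), the product of all factors after the first has coefficients 1,3,5,9,10,12,10,11,9 for degrees 0…8.
[y^8] = 1·9 + 1·11 + 1·10 + 1·12 + 1·10 = 52.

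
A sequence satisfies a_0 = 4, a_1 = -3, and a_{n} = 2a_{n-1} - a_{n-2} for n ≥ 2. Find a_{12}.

The ordinary generating function has denominator 1 - 2y + y^2.
Iterating the recurrence: a_0,…,a_{12} = 4, -3, -10, -17, -24, -31, -38, -45, -52, -59, -66, -73, -80.

-80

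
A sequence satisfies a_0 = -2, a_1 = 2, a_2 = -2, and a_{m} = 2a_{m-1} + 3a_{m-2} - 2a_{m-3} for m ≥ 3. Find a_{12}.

The ordinary generating function has denominator 1 - 2t - 3t^2 + 2t^3.
Iterating the recurrence: a_0,…,a_{12} = -2, 2, -2, 6, 2, 26, 46, 166, 418, 1242, 3406, 9702, 27138.

27138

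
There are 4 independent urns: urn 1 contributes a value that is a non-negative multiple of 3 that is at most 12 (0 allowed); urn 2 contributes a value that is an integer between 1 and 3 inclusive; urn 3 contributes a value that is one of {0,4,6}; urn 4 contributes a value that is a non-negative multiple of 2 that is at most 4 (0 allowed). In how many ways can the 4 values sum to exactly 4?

2

The generating function for the choices is (1 + q³ + q⁶ + q⁹ + q¹²)·(q + q² + q³)·(1 + q⁴ + q⁶)·(1 + q² + q⁴); the count is [q⁴].
(1 + q³ + q⁶ + q⁹ + q¹²) has coefficients 1,0,0,1,0 for degrees 0…4.
(q + q² + q³) has coefficients 0,1,1,1,0 for degrees 0…4.
Multiplying by (1 + q⁴ + q⁶) gives running coefficients 0,1,1,1,0 for degrees 0…4.
Finally multiplying by (1 + q² + q⁴), the product of all factors after the first has coefficients 0,1,1,2,1 for degrees 0…4.
[q⁴] = 1·1 + 1·1 = 2.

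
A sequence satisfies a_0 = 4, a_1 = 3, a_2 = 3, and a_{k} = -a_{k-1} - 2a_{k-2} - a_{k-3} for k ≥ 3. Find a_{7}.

-28

The ordinary generating function has denominator 1 + x + 2x^2 + x^3.
Iterating the recurrence: a_0,…,a_{7} = 4, 3, 3, -13, 4, 19, -14, -28.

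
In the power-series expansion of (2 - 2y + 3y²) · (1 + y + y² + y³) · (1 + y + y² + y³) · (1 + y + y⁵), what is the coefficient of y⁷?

(2 - 2y + 3y²) has coefficients 2,-2,3 for degrees 0…2.
(1 + y + y² + y³) has coefficients 1,1,1,1,0,0,0,0 for degrees 0…7.
Multiplying by (1 + y + y² + y³) gives running coefficients 1,2,3,4,3,2,1,0 for degrees 0…7.
Finally multiplying by (1 + y + y⁵), the product of all factors after the first has coefficients 1,3,5,7,7,6,5,4 for degrees 0…7.
[y⁷] = 2·4 − 2·5 + 3·6 = 16.

16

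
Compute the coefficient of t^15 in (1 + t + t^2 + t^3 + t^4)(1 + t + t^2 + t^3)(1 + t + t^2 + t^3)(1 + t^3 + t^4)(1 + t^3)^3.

146

(1 + t + t^2 + t^3 + t^4) has coefficients 1,1,1,1,1 for degrees 0…4.
(1 + t + t^2 + t^3) has coefficients 1,1,1,1,0,0,0,0,0,0,0,0,0,0,0,0 for degrees 0…15.
Multiplying by (1 + t + t^2 + t^3) gives running coefficients 1,2,3,4,3,2,1,0,0,0,0,0,0,0,0,0 for degrees 0…15.
Multiplying by (1 + t^3 + t^4) gives running coefficients 1,2,3,5,6,7,8,7,5,3,1,0,0,0,0,0 for degrees 0…15.
Finally multiplying by (1 + t^3)^3, the product of all factors after the first has coefficients 1,2,3,8,12,16,26,31,35,43,42,39,38,30,22,17 for degrees 0…15.
[t^15] = 1·17 + 1·22 + 1·30 + 1·38 + 1·39 = 146.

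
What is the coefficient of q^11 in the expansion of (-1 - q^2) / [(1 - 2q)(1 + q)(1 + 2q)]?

1706

Partial fractions give a closed form: a_n = (-5/12)·2^n + (2/3)·(-1)^n + (-5/4)·(-2)^n.
At n = 11: a_11 = 1706.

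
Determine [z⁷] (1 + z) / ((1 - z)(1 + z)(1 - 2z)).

255

Partial fractions give a closed form: a_n = (-1)·1^n + (2)·2^n.
At n = 7: a_7 = 255.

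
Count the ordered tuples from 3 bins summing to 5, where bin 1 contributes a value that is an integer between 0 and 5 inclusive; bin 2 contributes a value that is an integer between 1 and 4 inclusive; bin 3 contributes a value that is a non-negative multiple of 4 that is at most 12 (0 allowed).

The generating function for the choices is (1 + t + t^2 + t^3 + t^4 + t^5)·(t + t^2 + t^3 + t^4)·(1 + t^4 + t^8 + t^12); the count is [t^5].
(1 + t + t^2 + t^3 + t^4 + t^5) has coefficients 1,1,1,1,1,1 for degrees 0…5.
(t + t^2 + t^3 + t^4) has coefficients 0,1,1,1,1,0 for degrees 0…5.
Finally multiplying by (1 + t^4 + t^8 + t^12), the product of all factors after the first has coefficients 0,1,1,1,1,1 for degrees 0…5.
[t^5] = 1·1 + 1·1 + 1·1 + 1·1 + 1·1 + 1·0 = 5.

5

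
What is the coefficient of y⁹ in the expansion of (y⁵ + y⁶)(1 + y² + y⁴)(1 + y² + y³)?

3

(y⁵ + y⁶) has coefficients 0,0,0,0,0,1,1 for degrees 0…6.
(1 + y² + y⁴) has coefficients 1,0,1,0,1,0,0,0,0,0 for degrees 0…9.
Finally multiplying by (1 + y² + y³), the product of all factors after the first has coefficients 1,0,2,1,2,1,1,1,0,0 for degrees 0…9.
[y⁹] = 1·2 + 1·1 = 3.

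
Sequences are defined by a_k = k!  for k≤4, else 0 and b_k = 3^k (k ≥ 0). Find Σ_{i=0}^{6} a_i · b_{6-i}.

1512

This is [x^6] in the product of the two ordinary generating functions.
Σ = 1·729 + 1·243 + 2·81 + 6·27 + 24·9 + 0·3 + 0·1 = 1512.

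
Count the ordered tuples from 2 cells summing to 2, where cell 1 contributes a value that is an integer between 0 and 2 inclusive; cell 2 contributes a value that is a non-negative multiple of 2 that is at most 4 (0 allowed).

The generating function for the choices is (1 + x + x^2)·(1 + x^2 + x^4); the count is [x^2].
(1 + x + x^2) has coefficients 1,1,1 for degrees 0…2.
(1 + x^2 + x^4) has coefficients 1,0,1 for degrees 0…2.
[x^2] = 1·1 + 1·0 + 1·1 = 2.

2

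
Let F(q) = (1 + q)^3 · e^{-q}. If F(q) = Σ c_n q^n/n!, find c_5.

The EGF product rule gives c_5 = Σ_{k_1+k_2=5} C(5; k_1,k_2) · ∏ g_i(k_i), where (1+q)^3 gives the falling factorial (3)_k; e^{-q} gives (-1)^k.
g_1(k) for k = 0…5: 1, 3, 6, 6, 0, 0.
g_2(k) for k = 0…5: 1, -1, 1, -1, 1, -1.
c_5 = Σ_k C(5,k)·g_1(k)·g_2(5−k) = 1·1·(-1) + 5·3·1 + 10·6·(-1) + 10·6·1 = −1 + 15 − 60 + 60 = 14.

14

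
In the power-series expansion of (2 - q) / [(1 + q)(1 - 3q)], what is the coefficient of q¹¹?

221433

Partial fractions give a closed form: a_n = (3/4)·(-1)^n + (5/4)·3^n.
At n = 11: a_11 = 221433.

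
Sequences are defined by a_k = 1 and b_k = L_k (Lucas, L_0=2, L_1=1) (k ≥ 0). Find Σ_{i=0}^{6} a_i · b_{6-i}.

This is [x^6] in the product of the two ordinary generating functions.
Σ = 1·18 + 1·11 + 1·7 + 1·4 + 1·3 + 1·1 + 1·2 = 46.

46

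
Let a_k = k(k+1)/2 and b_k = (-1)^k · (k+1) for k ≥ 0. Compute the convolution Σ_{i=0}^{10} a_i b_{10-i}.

The convolution is the t^10 coefficient of A(t)B(t).
Σ = 0·11 + 1·(-10) + 3·9 + 6·(-8) + 10·7 + 15·(-6) + 21·5 + 28·(-4) + 36·3 + 45·(-2) + 55·1 = 15.

15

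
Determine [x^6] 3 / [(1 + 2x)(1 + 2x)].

The denominator gives the recurrence a_n = −4a_(n−1) − 4a_(n−2) for n ≥ 2; the numerator fixes a_0 = 3, a_1 = -12.
Iterating: 3, -12, 36, -96, 240, -576, 1344, so a_6 = 1344.

1344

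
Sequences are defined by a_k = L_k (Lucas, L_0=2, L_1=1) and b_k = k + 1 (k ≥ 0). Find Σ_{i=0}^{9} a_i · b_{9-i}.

The convolution is the t^9 coefficient of A(t)B(t).
Σ = 2·10 + 1·9 + 3·8 + 4·7 + 7·6 + 11·5 + 18·4 + 29·3 + 47·2 + 76·1 = 507.

507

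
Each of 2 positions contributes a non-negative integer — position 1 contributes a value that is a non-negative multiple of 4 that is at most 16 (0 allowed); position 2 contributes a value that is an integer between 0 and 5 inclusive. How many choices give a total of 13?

The generating function for the choices is (1 + x^4 + x^8 + x^12 + x^16)·(1 + x + x^2 + x^3 + x^4 + x^5); the count is [x^13].
(1 + x^4 + x^8 + x^12 + x^16) has coefficients 1,0,0,0,1,0,0,0,1,0,0,0,1,0 for degrees 0…13.
(1 + x + x^2 + x^3 + x^4 + x^5) has coefficients 1,1,1,1,1,1,0,0,0,0,0,0,0,0 for degrees 0…13.
[x^13] = 1·0 + 1·0 + 1·1 + 1·1 = 2.

2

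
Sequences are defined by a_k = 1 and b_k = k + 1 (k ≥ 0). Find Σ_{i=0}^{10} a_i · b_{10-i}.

Write out a_i and b_{10-i} for i = 0,…,10 and sum the products.
Σ = 1·11 + 1·10 + 1·9 + 1·8 + 1·7 + 1·6 + 1·5 + 1·4 + 1·3 + 1·2 + 1·1 = 66.

66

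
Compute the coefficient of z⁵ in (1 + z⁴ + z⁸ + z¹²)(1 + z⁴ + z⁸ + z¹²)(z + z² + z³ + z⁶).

(1 + z⁴ + z⁸ + z¹²) has coefficients 1,0,0,0,1,0 for degrees 0…5.
(1 + z⁴ + z⁸ + z¹²) has coefficients 1,0,0,0,1,0 for degrees 0…5.
Finally multiplying by (z + z² + z³ + z⁶), the product of all factors after the first has coefficients 0,1,1,1,0,1 for degrees 0…5.
[z⁵] = 1·1 + 1·1 = 2.

2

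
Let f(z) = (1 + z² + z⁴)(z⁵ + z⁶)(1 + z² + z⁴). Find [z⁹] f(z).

3

(1 + z² + z⁴) has coefficients 1,0,1,0,1 for degrees 0…4.
(z⁵ + z⁶) has coefficients 0,0,0,0,0,1,1,0,0,0 for degrees 0…9.
Finally multiplying by (1 + z² + z⁴), the product of all factors after the first has coefficients 0,0,0,0,0,1,1,1,1,1 for degrees 0…9.
[z⁹] = 1·1 + 1·1 + 1·1 = 3.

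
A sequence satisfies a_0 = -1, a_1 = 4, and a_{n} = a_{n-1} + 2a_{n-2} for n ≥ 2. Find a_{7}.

The ordinary generating function has denominator 1 - x - 2x^2.
Iterating the recurrence: a_0,…,a_{7} = -1, 4, 2, 10, 14, 34, 62, 130.

130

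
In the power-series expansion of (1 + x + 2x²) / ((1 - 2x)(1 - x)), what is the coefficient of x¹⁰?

The denominator gives the recurrence a_n = 3a_(n−1) − 2a_(n−2) for n ≥ 3; the numerator fixes a_0 = 1, a_1 = 4, a_2 = 12.
Iterating: 1, 4, 12, 28, 60, 124, 252, 508, 1020, 2044, 4092, so a_10 = 4092.

4092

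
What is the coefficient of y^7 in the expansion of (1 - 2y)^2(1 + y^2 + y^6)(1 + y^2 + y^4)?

-8

(1 - 2y)^2 has coefficients 1,-4,4 for degrees 0…2.
(1 + y^2 + y^6) has coefficients 1,0,1,0,0,0,1,0 for degrees 0…7.
Finally multiplying by (1 + y^2 + y^4), the product of all factors after the first has coefficients 1,0,2,0,2,0,2,0 for degrees 0…7.
[y^7] = 1·0 − 4·2 + 4·0 = -8.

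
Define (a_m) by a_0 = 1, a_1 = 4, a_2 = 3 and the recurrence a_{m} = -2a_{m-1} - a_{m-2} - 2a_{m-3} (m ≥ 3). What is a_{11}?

The ordinary generating function has denominator 1 + 2q + q^2 + 2q^3.
Iterating the recurrence: a_0,…,a_{11} = 1, 4, 3, -12, 13, -20, 51, -108, 205, -404, 819, -1644.

-1644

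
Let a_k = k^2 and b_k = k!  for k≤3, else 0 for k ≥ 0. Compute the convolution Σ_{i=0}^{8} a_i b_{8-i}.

The convolution is the t^8 coefficient of A(t)B(t).
Σ = 0·0 + 1·0 + 4·0 + 9·0 + 16·0 + 25·6 + 36·2 + 49·1 + 64·1 = 335.

335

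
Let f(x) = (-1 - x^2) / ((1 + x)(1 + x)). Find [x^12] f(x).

-24

The denominator gives the recurrence a_n = −2a_(n−1) − a_(n−2) for n ≥ 3; the numerator fixes a_0 = -1, a_1 = 2, a_2 = -4.
Iterating: -1, 2, -4, 6, -8, 10, -12, 14, -16, 18, -20, 22, -24, so a_12 = -24.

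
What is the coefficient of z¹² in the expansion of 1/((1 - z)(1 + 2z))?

Partial fractions give a closed form: a_n = (1/3)·1^n + (2/3)·(-2)^n.
At n = 12: a_12 = 2731.

2731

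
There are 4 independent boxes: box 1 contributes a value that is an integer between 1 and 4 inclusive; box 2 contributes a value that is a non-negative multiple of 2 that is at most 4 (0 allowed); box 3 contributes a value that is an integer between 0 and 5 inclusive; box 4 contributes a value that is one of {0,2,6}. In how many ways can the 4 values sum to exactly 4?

8

The generating function for the choices is (x + x^2 + x^3 + x^4)·(1 + x^2 + x^4)·(1 + x + x^2 + x^3 + x^4 + x^5)·(1 + x^2 + x^6); the count is [x^4].
(x + x^2 + x^3 + x^4) has coefficients 0,1,1,1,1 for degrees 0…4.
(1 + x^2 + x^4) has coefficients 1,0,1,0,1 for degrees 0…4.
Multiplying by (1 + x + x^2 + x^3 + x^4 + x^5) gives running coefficients 1,1,2,2,3 for degrees 0…4.
Finally multiplying by (1 + x^2 + x^6), the product of all factors after the first has coefficients 1,1,3,3,5 for degrees 0…4.
[x^4] = 1·3 + 1·3 + 1·1 + 1·1 = 8.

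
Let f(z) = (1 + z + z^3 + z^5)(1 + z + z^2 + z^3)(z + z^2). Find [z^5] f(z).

5

(1 + z + z^3 + z^5) has coefficients 1,1,0,1,0,1 for degrees 0…5.
(1 + z + z^2 + z^3) has coefficients 1,1,1,1,0,0 for degrees 0…5.
Finally multiplying by (z + z^2), the product of all factors after the first has coefficients 0,1,2,2,2,1 for degrees 0…5.
[z^5] = 1·1 + 1·2 + 1·2 + 1·0 = 5.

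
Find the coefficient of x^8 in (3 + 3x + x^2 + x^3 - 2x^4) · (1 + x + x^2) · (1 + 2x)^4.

-80

(3 + 3x + x^2 + x^3 - 2x^4) has coefficients 3,3,1,1,-2 for degrees 0…4.
(1 + x + x^2) has coefficients 1,1,1,0,0,0,0,0,0 for degrees 0…8.
Finally multiplying by (1 + 2x)^4, the product of all factors after the first has coefficients 1,9,33,64,72,48,16,0,0 for degrees 0…8.
[x^8] = 3·0 + 3·0 + 1·16 + 1·48 − 2·72 = -80.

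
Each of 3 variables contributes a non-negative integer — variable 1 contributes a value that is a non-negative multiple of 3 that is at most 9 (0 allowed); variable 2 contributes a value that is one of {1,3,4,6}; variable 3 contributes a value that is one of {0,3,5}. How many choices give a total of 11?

The generating function for the choices is (1 + q³ + q⁶ + q⁹)·(q + q³ + q⁴ + q⁶)·(1 + q³ + q⁵); the count is [q¹¹].
(1 + q³ + q⁶ + q⁹) has coefficients 1,0,0,1,0,0,1,0,0,1 for degrees 0…9.
(q + q³ + q⁴ + q⁶) has coefficients 0,1,0,1,1,0,1,0,0,0,0,0 for degrees 0…11.
Finally multiplying by (1 + q³ + q⁵), the product of all factors after the first has coefficients 0,1,0,1,2,0,3,1,1,2,0,1 for degrees 0…11.
[q¹¹] = 1·1 + 1·1 + 1·0 + 1·0 = 2.

2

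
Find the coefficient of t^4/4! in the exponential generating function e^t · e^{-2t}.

The EGF product rule gives c_4 = Σ_{k_1+k_2=4} C(4; k_1,k_2) · ∏ g_i(k_i), where e^t gives (1)^k; e^{-2t} gives (-2)^k.
g_1(k) for k = 0…4: 1, 1, 1, 1, 1.
g_2(k) for k = 0…4: 1, -2, 4, -8, 16.
c_4 = Σ_k C(4,k)·g_1(k)·g_2(4−k) = 1·1·16 + 4·1·(-8) + 6·1·4 + 4·1·(-2) + 1·1·1 = 16 − 32 + 24 − 8 + 1 = 1.

1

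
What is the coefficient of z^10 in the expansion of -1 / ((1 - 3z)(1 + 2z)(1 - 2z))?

The denominator gives the recurrence a_n = 3a_(n−1) + 4a_(n−2) − 12a_(n−3) for n ≥ 3; the numerator fixes a_0 = -1, a_1 = -3, a_2 = -13.
Iterating: -1, -3, -13, -39, -133, -399, -1261, -3783, -11605, -34815, -105469, so a_10 = -105469.

-105469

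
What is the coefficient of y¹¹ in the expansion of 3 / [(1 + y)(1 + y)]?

-36

The denominator gives the recurrence a_n = −2a_(n−1) − a_(n−2) for n ≥ 2; the numerator fixes a_0 = 3, a_1 = -6.
Iterating: 3, -6, 9, -12, 15, -18, 21, -24, 27, -30, 33, -36, so a_11 = -36.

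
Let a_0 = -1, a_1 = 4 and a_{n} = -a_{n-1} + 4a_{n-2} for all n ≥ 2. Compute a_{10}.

-16376

The ordinary generating function has denominator 1 + z - 4z^2.
Iterating the recurrence: a_0,…,a_{10} = -1, 4, -8, 24, -56, 152, -376, 984, -2488, 6424, -16376.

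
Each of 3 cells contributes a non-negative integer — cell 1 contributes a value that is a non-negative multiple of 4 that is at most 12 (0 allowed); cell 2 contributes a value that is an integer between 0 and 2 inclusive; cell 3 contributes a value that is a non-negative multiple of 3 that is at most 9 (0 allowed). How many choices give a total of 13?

The generating function for the choices is (1 + t^4 + t^8 + t^12)·(1 + t + t^2)·(1 + t^3 + t^6 + t^9); the count is [t^13].
(1 + t^4 + t^8 + t^12) has coefficients 1,0,0,0,1,0,0,0,1,0,0,0,1 for degrees 0…12.
(1 + t + t^2) has coefficients 1,1,1,0,0,0,0,0,0,0,0,0,0,0 for degrees 0…13.
Finally multiplying by (1 + t^3 + t^6 + t^9), the product of all factors after the first has coefficients 1,1,1,1,1,1,1,1,1,1,1,1,0,0 for degrees 0…13.
[t^13] = 1·0 + 1·1 + 1·1 + 1·1 = 3.

3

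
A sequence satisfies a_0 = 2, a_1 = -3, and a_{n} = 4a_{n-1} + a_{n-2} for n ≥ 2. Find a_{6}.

The ordinary generating function has denominator 1 - 4t - t^2.
Iterating the recurrence: a_0,…,a_{6} = 2, -3, -10, -43, -182, -771, -3266.

-3266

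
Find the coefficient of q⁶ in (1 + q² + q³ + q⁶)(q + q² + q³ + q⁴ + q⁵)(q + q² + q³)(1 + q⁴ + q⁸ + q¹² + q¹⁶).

9

(1 + q² + q³ + q⁶) has coefficients 1,0,1,1,0,0,1 for degrees 0…6.
(q + q² + q³ + q⁴ + q⁵) has coefficients 0,1,1,1,1,1,0 for degrees 0…6.
Multiplying by (q + q² + q³) gives running coefficients 0,0,1,2,3,3,3 for degrees 0…6.
Finally multiplying by (1 + q⁴ + q⁸ + q¹² + q¹⁶), the product of all factors after the first has coefficients 0,0,1,2,3,3,4 for degrees 0…6.
[q⁶] = 1·4 + 1·3 + 1·2 + 1·0 = 9.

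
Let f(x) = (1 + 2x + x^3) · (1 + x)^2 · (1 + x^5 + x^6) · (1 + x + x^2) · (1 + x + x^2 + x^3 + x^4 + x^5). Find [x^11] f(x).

(1 + 2x + x^3) has coefficients 1,2,0,1 for degrees 0…3.
(1 + x)^2 has coefficients 1,2,1,0,0,0,0,0,0,0,0,0 for degrees 0…11.
Multiplying by (1 + x^5 + x^6) gives running coefficients 1,2,1,0,0,1,3,3,1,0,0,0 for degrees 0…11.
Multiplying by (1 + x + x^2) gives running coefficients 1,3,4,3,1,1,4,7,7,4,1,0 for degrees 0…11.
Finally multiplying by (1 + x + x^2 + x^3 + x^4 + x^5), the product of all factors after the first has coefficients 1,4,8,11,12,13,16,20,23,24,24,23 for degrees 0…11.
[x^11] = 1·23 + 2·24 + 1·23 = 94.

94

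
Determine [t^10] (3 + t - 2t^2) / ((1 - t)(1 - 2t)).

6142

The denominator gives the recurrence a_n = 3a_(n−1) − 2a_(n−2) for n ≥ 3; the numerator fixes a_0 = 3, a_1 = 10, a_2 = 22.
Iterating: 3, 10, 22, 46, 94, 190, 382, 766, 1534, 3070, 6142, so a_10 = 6142.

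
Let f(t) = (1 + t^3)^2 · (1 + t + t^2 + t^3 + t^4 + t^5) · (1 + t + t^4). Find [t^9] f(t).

(1 + t^3)^2 has coefficients 1,0,0,2,0,0,1 for degrees 0…6.
(1 + t + t^2 + t^3 + t^4 + t^5) has coefficients 1,1,1,1,1,1,0,0,0,0 for degrees 0…9.
Finally multiplying by (1 + t + t^4), the product of all factors after the first has coefficients 1,2,2,2,3,3,2,1,1,1 for degrees 0…9.
[t^9] = 1·1 + 2·2 + 1·2 = 7.

7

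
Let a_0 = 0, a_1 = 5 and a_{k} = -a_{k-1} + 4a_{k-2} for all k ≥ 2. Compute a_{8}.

-2205

The ordinary generating function has denominator 1 + z - 4z^2.
Iterating the recurrence: a_0,…,a_{8} = 0, 5, -5, 25, -45, 145, -325, 905, -2205.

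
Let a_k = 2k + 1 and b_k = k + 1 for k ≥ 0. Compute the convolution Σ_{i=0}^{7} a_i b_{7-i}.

This is [x^7] in the product of the two ordinary generating functions.
Σ = 1·8 + 3·7 + 5·6 + 7·5 + 9·4 + 11·3 + 13·2 + 15·1 = 204.

204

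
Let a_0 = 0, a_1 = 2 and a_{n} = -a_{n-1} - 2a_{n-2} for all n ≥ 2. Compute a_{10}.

The ordinary generating function has denominator 1 + t + 2t^2.
Iterating the recurrence: a_0,…,a_{10} = 0, 2, -2, -2, 6, -2, -10, 14, 6, -34, 22.

22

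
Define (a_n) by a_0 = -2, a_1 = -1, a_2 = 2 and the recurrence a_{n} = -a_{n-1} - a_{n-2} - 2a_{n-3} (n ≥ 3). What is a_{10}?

The ordinary generating function has denominator 1 + z + z^2 + 2z^3.
Iterating the recurrence: a_0,…,a_{10} = -2, -1, 2, 3, -3, -4, 1, 9, -2, -9, -7.

-7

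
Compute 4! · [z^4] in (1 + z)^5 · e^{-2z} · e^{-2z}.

The EGF product rule gives c_4 = Σ_{k_1+k_2+k_3=4} C(4; k_1,k_2,k_3) · ∏ g_i(k_i), where (1+z)^5 gives the falling factorial (5)_k; e^{-2z} gives (-2)^k; e^{-2z} gives (-2)^k.
g_1(k) for k = 0…4: 1, 5, 20, 60, 120.
g_2(k) for k = 0…4: 1, -2, 4, -8, 16.
g_3(k) for k = 0…4: 1, -2, 4, -8, 16.
First combine the last two factors: h(k) = Σ_j C(k,j)·g_2(j)·g_3(k−j) for k = 0…4: 1, -4, 16, -64, 256.
c_4 = Σ_k C(4,k)·g_1(k)·h(4−k) = 1·1·256 + 4·5·(-64) + 6·20·16 + 4·60·(-4) + 1·120·1 = 256 − 1280 + 1920 − 960 + 120 = 56.

56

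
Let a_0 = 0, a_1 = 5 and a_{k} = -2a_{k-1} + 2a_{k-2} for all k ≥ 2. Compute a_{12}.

-249600

The ordinary generating function has denominator 1 + 2t - 2t^2.
Iterating the recurrence: a_0,…,a_{12} = 0, 5, -10, 30, -80, 220, -600, 1640, -4480, 12240, -33440, 91360, -249600.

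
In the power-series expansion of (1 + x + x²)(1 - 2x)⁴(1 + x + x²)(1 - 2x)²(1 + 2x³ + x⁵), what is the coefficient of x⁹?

(1 + x + x²) has coefficients 1,1,1 for degrees 0…2.
(1 - 2x)⁴ has coefficients 1,-8,24,-32,16,0,0,0,0,0 for degrees 0…9.
Multiplying by (1 + x + x²) gives running coefficients 1,-7,17,-16,8,-16,16,0,0,0 for degrees 0…9.
Multiplying by (1 - 2x)² gives running coefficients 1,-11,49,-112,140,-112,112,-128,64,0 for degrees 0…9.
Finally multiplying by (1 + 2x³ + x⁵), the product of all factors after the first has coefficients 1,-11,49,-110,118,-13,-123,201,-272,364 for degrees 0…9.
[x⁹] = 1·364 + 1·(-272) + 1·201 = 293.

293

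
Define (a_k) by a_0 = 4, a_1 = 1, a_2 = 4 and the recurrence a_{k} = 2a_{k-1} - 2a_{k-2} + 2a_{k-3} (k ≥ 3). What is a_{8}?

The ordinary generating function has denominator 1 - 2y + 2y^2 - 2y^3.
Iterating the recurrence: a_0,…,a_{8} = 4, 1, 4, 14, 22, 24, 32, 60, 104.

104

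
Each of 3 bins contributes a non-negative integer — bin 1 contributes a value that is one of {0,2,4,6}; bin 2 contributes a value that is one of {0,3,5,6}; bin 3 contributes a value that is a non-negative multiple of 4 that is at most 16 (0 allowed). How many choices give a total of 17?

4

The generating function for the choices is (1 + t² + t⁴ + t⁶)·(1 + t³ + t⁵ + t⁶)·(1 + t⁴ + t⁸ + t¹² + t¹⁶); the count is [t¹⁷].
(1 + t² + t⁴ + t⁶) has coefficients 1,0,1,0,1,0,1 for degrees 0…6.
(1 + t³ + t⁵ + t⁶) has coefficients 1,0,0,1,0,1,1,0,0,0,0,0,0,0,0,0,0,0 for degrees 0…17.
Finally multiplying by (1 + t⁴ + t⁸ + t¹² + t¹⁶), the product of all factors after the first has coefficients 1,0,0,1,1,1,1,1,1,1,1,1,1,1,1,1,1,1 for degrees 0…17.
[t¹⁷] = 1·1 + 1·1 + 1·1 + 1·1 = 4.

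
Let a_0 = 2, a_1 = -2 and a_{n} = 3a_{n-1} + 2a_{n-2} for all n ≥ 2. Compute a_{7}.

-1546

The ordinary generating function has denominator 1 - 3x - 2x^2.
Iterating the recurrence: a_0,…,a_{7} = 2, -2, -2, -10, -34, -122, -434, -1546.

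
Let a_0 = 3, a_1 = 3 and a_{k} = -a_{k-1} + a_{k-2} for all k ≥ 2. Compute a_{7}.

15

The ordinary generating function has denominator 1 + x - x^2.
Iterating the recurrence: a_0,…,a_{7} = 3, 3, 0, 3, -3, 6, -9, 15.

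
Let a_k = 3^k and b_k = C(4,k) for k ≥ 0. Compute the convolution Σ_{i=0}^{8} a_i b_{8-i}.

20736

The convolution is the t^8 coefficient of A(t)B(t).
Σ = 1·0 + 3·0 + 9·0 + 27·0 + 81·1 + 243·4 + 729·6 + 2187·4 + 6561·1 = 20736.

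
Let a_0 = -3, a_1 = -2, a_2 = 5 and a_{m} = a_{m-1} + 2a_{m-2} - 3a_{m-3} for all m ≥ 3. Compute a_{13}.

-647

The ordinary generating function has denominator 1 - x - 2x^2 + 3x^3.
Iterating the recurrence: a_0,…,a_{13} = -3, -2, 5, 10, 26, 31, 53, 37, 50, -35, -46, -266, -253, -647.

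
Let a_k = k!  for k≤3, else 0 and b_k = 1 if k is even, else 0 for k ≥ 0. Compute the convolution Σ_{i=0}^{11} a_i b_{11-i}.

7

Write out a_i and b_{11-i} for i = 0,…,11 and sum the products.
Σ = 1·0 + 1·1 + 2·0 + 6·1 + 0·0 + 0·1 + 0·0 + 0·1 + 0·0 + 0·1 + 0·0 + 0·1 = 7.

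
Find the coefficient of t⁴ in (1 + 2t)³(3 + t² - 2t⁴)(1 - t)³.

(1 + 2t)³ has coefficients 1,6,12,8 for degrees 0…3.
(3 + t² - 2t⁴) has coefficients 3,0,1,0,-2 for degrees 0…4.
Finally multiplying by (1 - t)³, the product of all factors after the first has coefficients 3,-9,10,-6,1 for degrees 0…4.
[t⁴] = 1·1 + 6·(-6) + 12·10 + 8·(-9) = 13.

13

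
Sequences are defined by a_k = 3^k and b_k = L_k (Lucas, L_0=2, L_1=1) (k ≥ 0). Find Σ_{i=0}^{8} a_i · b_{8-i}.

19628

The convolution is the x^8 coefficient of A(x)B(x).
Σ = 1·47 + 3·29 + 9·18 + 27·11 + 81·7 + 243·4 + 729·3 + 2187·1 + 6561·2 = 19628.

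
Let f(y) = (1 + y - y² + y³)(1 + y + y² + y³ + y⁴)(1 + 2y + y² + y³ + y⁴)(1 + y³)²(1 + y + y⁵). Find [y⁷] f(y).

58

(1 + y - y² + y³) has coefficients 1,1,-1,1 for degrees 0…3.
(1 + y + y² + y³ + y⁴) has coefficients 1,1,1,1,1,0,0,0 for degrees 0…7.
Multiplying by (1 + 2y + y² + y³ + y⁴) gives running coefficients 1,3,4,5,6,5,3,2 for degrees 0…7.
Multiplying by (1 + y³)² gives running coefficients 1,3,4,7,12,13,14,17 for degrees 0…7.
Finally multiplying by (1 + y + y⁵), the product of all factors after the first has coefficients 1,4,7,11,19,26,30,35 for degrees 0…7.
[y⁷] = 1·35 + 1·30 − 1·26 + 1·19 = 58.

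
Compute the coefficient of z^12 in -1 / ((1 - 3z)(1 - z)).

-797161

Partial fractions give a closed form: a_n = (-3/2)·3^n + (1/2)·1^n.
At n = 12: a_12 = -797161.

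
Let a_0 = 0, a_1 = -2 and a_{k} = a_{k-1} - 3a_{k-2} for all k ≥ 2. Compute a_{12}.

The ordinary generating function has denominator 1 - q + 3q^2.
Iterating the recurrence: a_0,…,a_{12} = 0, -2, -2, 4, 10, -2, -32, -26, 70, 148, -62, -506, -320.

-320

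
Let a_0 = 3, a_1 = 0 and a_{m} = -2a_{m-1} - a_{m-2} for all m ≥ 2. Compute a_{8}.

-21

The ordinary generating function has denominator 1 + 2z + z^2.
Iterating the recurrence: a_0,…,a_{8} = 3, 0, -3, 6, -9, 12, -15, 18, -21.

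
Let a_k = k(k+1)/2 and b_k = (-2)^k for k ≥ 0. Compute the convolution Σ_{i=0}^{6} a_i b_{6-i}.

The convolution is the x^6 coefficient of A(x)B(x).
Σ = 0·64 + 1·(-32) + 3·16 + 6·(-8) + 10·4 + 15·(-2) + 21·1 = -1.

-1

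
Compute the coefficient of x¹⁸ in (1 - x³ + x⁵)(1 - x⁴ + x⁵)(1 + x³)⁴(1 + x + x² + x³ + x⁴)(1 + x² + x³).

3

(1 - x³ + x⁵) has coefficients 1,0,0,-1,0,1 for degrees 0…5.
(1 - x⁴ + x⁵) has coefficients 1,0,0,0,-1,1,0,0,0,0,0,0,0,0,0,0,0,0,0 for degrees 0…18.
Multiplying by (1 + x³)⁴ gives running coefficients 1,0,0,4,-1,1,6,-4,4,4,-6,6,1,-4,4,0,-1,1,0 for degrees 0…18.
Multiplying by (1 + x + x² + x³ + x⁴) gives running coefficients 1,1,1,5,4,4,10,6,6,11,4,4,9,1,1,7,0,0,4 for degrees 0…18.
Finally multiplying by (1 + x² + x³), the product of all factors after the first has coefficients 1,1,2,7,6,10,19,14,20,27,16,21,24,9,14,17,2,8,11 for degrees 0…18.
[x¹⁸] = 1·11 − 1·17 + 1·9 = 3.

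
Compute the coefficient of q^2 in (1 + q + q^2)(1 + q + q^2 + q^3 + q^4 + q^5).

3

(1 + q + q^2) has coefficients 1,1,1 for degrees 0…2.
(1 + q + q^2 + q^3 + q^4 + q^5) has coefficients 1,1,1 for degrees 0…2.
[q^2] = 1·1 + 1·1 + 1·1 = 3.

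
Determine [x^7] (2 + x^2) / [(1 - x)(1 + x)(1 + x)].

-11

The denominator gives the recurrence a_n = −a_(n−1) + a_(n−2) + a_(n−3) for n ≥ 3; the numerator fixes a_0 = 2, a_1 = -2, a_2 = 5.
Iterating: 2, -2, 5, -5, 8, -8, 11, -11, so a_7 = -11.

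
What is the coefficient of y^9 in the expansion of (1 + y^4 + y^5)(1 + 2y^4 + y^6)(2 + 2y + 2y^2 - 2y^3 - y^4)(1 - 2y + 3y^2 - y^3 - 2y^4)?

(1 + y^4 + y^5) has coefficients 1,0,0,0,1,1 for degrees 0…5.
(1 + 2y^4 + y^6) has coefficients 1,0,0,0,2,0,1,0,0,0 for degrees 0…9.
Multiplying by (2 + 2y + 2y^2 - 2y^3 - y^4) gives running coefficients 2,2,2,-2,3,4,6,-2,0,-2 for degrees 0…9.
Finally multiplying by (1 - 2y + 3y^2 - y^3 - 2y^4), the product of all factors after the first has coefficients 2,-2,4,-2,7,-14,5,-1,12,-22 for degrees 0…9.
[y^9] = 1·(-22) + 1·(-14) + 1·7 = -29.

-29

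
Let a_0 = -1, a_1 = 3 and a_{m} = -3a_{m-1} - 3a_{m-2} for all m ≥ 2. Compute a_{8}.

The ordinary generating function has denominator 1 + 3x + 3x^2.
Iterating the recurrence: a_0,…,a_{8} = -1, 3, -6, 9, -9, 0, 27, -81, 162.

162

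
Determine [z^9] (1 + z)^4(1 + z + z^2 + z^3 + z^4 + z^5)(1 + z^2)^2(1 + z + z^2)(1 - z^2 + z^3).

(1 + z)^4 has coefficients 1,4,6,4,1 for degrees 0…4.
(1 + z + z^2 + z^3 + z^4 + z^5) has coefficients 1,1,1,1,1,1,0,0,0,0 for degrees 0…9.
Multiplying by (1 + z^2)^2 gives running coefficients 1,1,3,3,4,4,3,3,1,1 for degrees 0…9.
Multiplying by (1 + z + z^2) gives running coefficients 1,2,5,7,10,11,11,10,7,5 for degrees 0…9.
Finally multiplying by (1 - z^2 + z^3), the product of all factors after the first has coefficients 1,2,4,6,7,9,8,9,7,6 for degrees 0…9.
[z^9] = 1·6 + 4·7 + 6·9 + 4·8 + 1·9 = 129.

129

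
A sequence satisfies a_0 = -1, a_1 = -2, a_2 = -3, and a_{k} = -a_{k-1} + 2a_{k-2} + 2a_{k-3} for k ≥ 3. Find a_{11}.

The ordinary generating function has denominator 1 + t - 2t^2 - 2t^3.
Iterating the recurrence: a_0,…,a_{11} = -1, -2, -3, -3, -7, -5, -15, -9, -31, -17, -63, -33.

-33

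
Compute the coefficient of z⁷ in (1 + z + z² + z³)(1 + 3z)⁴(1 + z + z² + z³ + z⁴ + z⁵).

1010

(1 + z + z² + z³) has coefficients 1,1,1,1 for degrees 0…3.
(1 + 3z)⁴ has coefficients 1,12,54,108,81,0,0,0 for degrees 0…7.
Finally multiplying by (1 + z + z² + z³ + z⁴ + z⁵), the product of all factors after the first has coefficients 1,13,67,175,256,256,255,243 for degrees 0…7.
[z⁷] = 1·243 + 1·255 + 1·256 + 1·256 = 1010.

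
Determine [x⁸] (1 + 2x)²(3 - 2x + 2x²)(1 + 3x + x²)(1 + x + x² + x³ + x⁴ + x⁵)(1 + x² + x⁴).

(1 + 2x)² has coefficients 1,4,4 for degrees 0…2.
(3 - 2x + 2x²) has coefficients 3,-2,2,0,0,0,0,0,0 for degrees 0…8.
Multiplying by (1 + 3x + x²) gives running coefficients 3,7,-1,4,2,0,0,0,0 for degrees 0…8.
Multiplying by (1 + x + x² + x³ + x⁴ + x⁵) gives running coefficients 3,10,9,13,15,15,12,5,6 for degrees 0…8.
Finally multiplying by (1 + x² + x⁴), the product of all factors after the first has coefficients 3,10,12,23,27,38,36,33,33 for degrees 0…8.
[x⁸] = 1·33 + 4·33 + 4·36 = 309.

309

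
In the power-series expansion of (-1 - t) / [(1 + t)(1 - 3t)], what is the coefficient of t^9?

Partial fractions give a closed form: a_n = (-1)·3^n.
At n = 9: a_9 = -19683.

-19683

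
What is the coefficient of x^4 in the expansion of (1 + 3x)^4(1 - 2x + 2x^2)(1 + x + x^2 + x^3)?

39

(1 + 3x)^4 has coefficients 1,12,54,108,81 for degrees 0…4.
(1 - 2x + 2x^2) has coefficients 1,-2,2,0,0 for degrees 0…4.
Finally multiplying by (1 + x + x^2 + x^3), the product of all factors after the first has coefficients 1,-1,1,1,0 for degrees 0…4.
[x^4] = 1·0 + 12·1 + 54·1 + 108·(-1) + 81·1 = 39.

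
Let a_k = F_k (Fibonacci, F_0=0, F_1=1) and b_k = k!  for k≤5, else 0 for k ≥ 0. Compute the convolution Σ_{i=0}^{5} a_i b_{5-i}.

42

This is [x^5] in the product of the two ordinary generating functions.
Σ = 0·120 + 1·24 + 1·6 + 2·2 + 3·1 + 5·1 = 42.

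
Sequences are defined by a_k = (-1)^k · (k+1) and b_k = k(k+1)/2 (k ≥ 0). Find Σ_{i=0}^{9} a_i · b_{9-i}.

This is [x^9] in the product of the two ordinary generating functions.
Σ = 1·45 − 2·36 + 3·28 − 4·21 + 5·15 − 6·10 + 7·6 − 8·3 + 9·1 − 10·0 = 15.

15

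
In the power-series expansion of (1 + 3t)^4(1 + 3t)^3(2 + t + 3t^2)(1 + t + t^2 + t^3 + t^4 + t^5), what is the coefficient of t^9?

(1 + 3t)^4 has coefficients 1,12,54,108,81 for degrees 0…4.
(1 + 3t)^3 has coefficients 1,9,27,27,0,0,0,0,0,0 for degrees 0…9.
Multiplying by (2 + t + 3t^2) gives running coefficients 2,19,66,108,108,81,0,0,0,0 for degrees 0…9.
Finally multiplying by (1 + t + t^2 + t^3 + t^4 + t^5), the product of all factors after the first has coefficients 2,21,87,195,303,384,382,363,297,189 for degrees 0…9.
[t^9] = 1·189 + 12·297 + 54·363 + 108·382 + 81·384 = 95715.

95715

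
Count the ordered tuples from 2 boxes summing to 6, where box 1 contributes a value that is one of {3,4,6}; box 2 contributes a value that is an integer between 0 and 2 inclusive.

2

The generating function for the choices is (q^3 + q^4 + q^6)·(1 + q + q^2); the count is [q^6].
(q^3 + q^4 + q^6) has coefficients 0,0,0,1,1,0,1 for degrees 0…6.
(1 + q + q^2) has coefficients 1,1,1,0,0,0,0 for degrees 0…6.
[q^6] = 1·0 + 1·1 + 1·1 = 2.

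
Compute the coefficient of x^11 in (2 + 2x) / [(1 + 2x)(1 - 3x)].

282616

Partial fractions give a closed form: a_n = (2/5)·(-2)^n + (8/5)·3^n.
At n = 11: a_11 = 282616.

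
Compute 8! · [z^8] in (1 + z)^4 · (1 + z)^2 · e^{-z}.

The EGF product rule gives c_8 = Σ_{k_1+k_2+k_3=8} C(8; k_1,k_2,k_3) · ∏ g_i(k_i), where (1+z)^4 gives the falling factorial (4)_k; (1+z)^2 gives the falling factorial (2)_k; e^{-z} gives (-1)^k.
g_1(k) for k = 0…8: 1, 4, 12, 24, 24, 0, 0, 0, 0.
g_2(k) for k = 0…8: 1, 2, 2, 0, 0, 0, 0, 0, 0.
g_3(k) for k = 0…8: 1, -1, 1, -1, 1, -1, 1, -1, 1.
First combine the last two factors: h(k) = Σ_j C(k,j)·g_2(j)·g_3(k−j) for k = 0…8: 1, 1, -1, -1, 5, -11, 19, -29, 41.
c_8 = Σ_k C(8,k)·g_1(k)·h(8−k) = 1·1·41 + 8·4·(-29) + 28·12·19 + 56·24·(-11) + 70·24·5 = 41 − 928 + 6384 − 14784 + 8400 = -887.

-887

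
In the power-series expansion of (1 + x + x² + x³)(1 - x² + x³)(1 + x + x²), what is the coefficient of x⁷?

(1 + x + x² + x³) has coefficients 1,1,1,1 for degrees 0…3.
(1 - x² + x³) has coefficients 1,0,-1,1,0,0,0,0 for degrees 0…7.
Finally multiplying by (1 + x + x²), the product of all factors after the first has coefficients 1,1,0,0,0,1,0,0 for degrees 0…7.
[x⁷] = 1·0 + 1·0 + 1·1 + 1·0 = 1.

1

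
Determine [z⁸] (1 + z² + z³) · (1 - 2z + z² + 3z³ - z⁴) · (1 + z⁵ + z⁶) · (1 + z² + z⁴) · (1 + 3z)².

(1 + z² + z³) has coefficients 1,0,1,1 for degrees 0…3.
(1 - 2z + z² + 3z³ - z⁴) has coefficients 1,-2,1,3,-1,0,0,0,0 for degrees 0…8.
Multiplying by (1 + z⁵ + z⁶) gives running coefficients 1,-2,1,3,-1,1,-1,-1,4 for degrees 0…8.
Multiplying by (1 + z² + z⁴) gives running coefficients 1,-2,2,1,1,2,-1,3,2 for degrees 0…8.
Finally multiplying by (1 + 3z)², the product of all factors after the first has coefficients 1,4,-1,-5,25,17,20,15,11 for degrees 0…8.
[z⁸] = 1·11 + 1·20 + 1·17 = 48.

48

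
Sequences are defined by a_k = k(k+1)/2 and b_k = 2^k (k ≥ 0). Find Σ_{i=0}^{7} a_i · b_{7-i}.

The convolution is the x^7 coefficient of A(x)B(x).
Σ = 0·128 + 1·64 + 3·32 + 6·16 + 10·8 + 15·4 + 21·2 + 28·1 = 466.

466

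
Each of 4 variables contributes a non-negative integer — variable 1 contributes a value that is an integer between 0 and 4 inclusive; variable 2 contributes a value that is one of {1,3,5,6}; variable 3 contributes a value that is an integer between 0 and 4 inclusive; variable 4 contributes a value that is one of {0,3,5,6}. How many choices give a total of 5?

11

The generating function for the choices is (1 + x + x^2 + x^3 + x^4)·(x + x^3 + x^5 + x^6)·(1 + x + x^2 + x^3 + x^4)·(1 + x^3 + x^5 + x^6); the count is [x^5].
(1 + x + x^2 + x^3 + x^4) has coefficients 1,1,1,1,1 for degrees 0…4.
(x + x^3 + x^5 + x^6) has coefficients 0,1,0,1,0,1 for degrees 0…5.
Multiplying by (1 + x + x^2 + x^3 + x^4) gives running coefficients 0,1,1,2,2,3 for degrees 0…5.
Finally multiplying by (1 + x^3 + x^5 + x^6), the product of all factors after the first has coefficients 0,1,1,2,3,4 for degrees 0…5.
[x^5] = 1·4 + 1·3 + 1·2 + 1·1 + 1·1 = 11.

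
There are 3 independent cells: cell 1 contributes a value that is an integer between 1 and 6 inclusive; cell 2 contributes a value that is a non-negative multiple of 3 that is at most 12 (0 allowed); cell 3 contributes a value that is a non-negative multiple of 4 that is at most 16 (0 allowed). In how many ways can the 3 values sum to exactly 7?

The generating function for the choices is (q + q^2 + q^3 + q^4 + q^5 + q^6)·(1 + q^3 + q^6 + q^9 + q^12)·(1 + q^4 + q^8 + q^12 + q^16); the count is [q^7].
(q + q^2 + q^3 + q^4 + q^5 + q^6) has coefficients 0,1,1,1,1,1,1 for degrees 0…6.
(1 + q^3 + q^6 + q^9 + q^12) has coefficients 1,0,0,1,0,0,1,0 for degrees 0…7.
Finally multiplying by (1 + q^4 + q^8 + q^12 + q^16), the product of all factors after the first has coefficients 1,0,0,1,1,0,1,1 for degrees 0…7.
[q^7] = 1·1 + 1·0 + 1·1 + 1·1 + 1·0 + 1·0 = 3.

3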